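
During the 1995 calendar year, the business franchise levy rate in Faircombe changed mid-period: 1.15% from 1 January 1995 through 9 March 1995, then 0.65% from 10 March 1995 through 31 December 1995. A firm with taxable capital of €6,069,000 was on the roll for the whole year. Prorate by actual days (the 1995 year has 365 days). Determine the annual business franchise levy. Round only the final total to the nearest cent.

€45,101.82

1 January – 9 March 1995: 68 days at 1.15% → €6,069,000 × 1.15% × 68/365 = €13,002.6247
10 March – 31 December 1995: 297 days at 0.65% → €6,069,000 × 0.65% × 297/365 = €32,099.1904
Total = €45,101.8151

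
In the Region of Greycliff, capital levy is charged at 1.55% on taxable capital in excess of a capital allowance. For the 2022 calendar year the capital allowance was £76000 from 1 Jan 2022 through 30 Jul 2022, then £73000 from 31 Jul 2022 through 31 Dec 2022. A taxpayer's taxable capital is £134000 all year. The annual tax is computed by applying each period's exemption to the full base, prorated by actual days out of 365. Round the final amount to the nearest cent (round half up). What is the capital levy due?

1 Jan – 30 Jul 2022: 211 days, exemption £76000 → (£134000 − £76000) × 1.55% × 211/365 = £519.6959
31 Jul – 31 Dec 2022: 154 days, exemption £73000 → (£134000 − £73000) × 1.55% × 154/365 = £398.9233
Total = £918.6192

£918.62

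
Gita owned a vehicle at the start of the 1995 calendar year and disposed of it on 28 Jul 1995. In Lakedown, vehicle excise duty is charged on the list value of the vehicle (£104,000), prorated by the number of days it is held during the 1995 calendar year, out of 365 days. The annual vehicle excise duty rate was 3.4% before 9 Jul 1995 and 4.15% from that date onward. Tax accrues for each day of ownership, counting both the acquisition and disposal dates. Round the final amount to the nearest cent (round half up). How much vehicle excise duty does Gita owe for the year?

1 Jan – 8 Jul 1995: 189 days at 3.4% → £104,000 × 3.4% × 189/365 = £1,830.9699
9 Jul – 28 Jul 1995: 20 days at 4.15% → £104,000 × 4.15% × 20/365 = £236.4932
Total = £2,067.4630

£2,067.46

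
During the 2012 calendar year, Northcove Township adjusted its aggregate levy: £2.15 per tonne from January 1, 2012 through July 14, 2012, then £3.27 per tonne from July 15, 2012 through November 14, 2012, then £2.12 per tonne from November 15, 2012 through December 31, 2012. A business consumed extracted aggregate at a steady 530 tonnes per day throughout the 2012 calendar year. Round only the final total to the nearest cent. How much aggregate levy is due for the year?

£489322.50

January 1 – July 14, 2012: 196 days × 530 tonnes/day = 103,880 tonnes at £2.15/tonne → £223342.00
July 15 – November 14, 2012: 123 days × 530 tonnes/day = 65,190 tonnes at £3.27/tonne → £213171.30
November 15 – December 31, 2012: 47 days × 530 tonnes/day = 24,910 tonnes at £2.12/tonne → £52809.20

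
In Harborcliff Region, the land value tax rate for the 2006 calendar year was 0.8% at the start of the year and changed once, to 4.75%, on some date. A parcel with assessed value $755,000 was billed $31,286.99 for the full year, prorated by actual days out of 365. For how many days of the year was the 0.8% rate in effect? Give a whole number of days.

56 days

Let d = days at the first rate; then 365 − d days at the second rate.
$755,000 × [0.8%·d + 4.75%·(365−d)] / 365 = $31,286.99
Solving gives d = 56, so the new rate took effect on 26 Feb 2006.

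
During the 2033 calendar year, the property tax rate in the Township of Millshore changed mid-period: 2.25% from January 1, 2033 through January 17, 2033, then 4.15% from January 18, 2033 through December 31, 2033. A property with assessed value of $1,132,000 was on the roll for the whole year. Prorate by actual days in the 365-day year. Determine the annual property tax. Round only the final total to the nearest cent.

January 1 – January 17, 2033: 17 days at 2.25% → $1,132,000 × 2.25% × 17/365 = $1,186.2740
January 18 – December 31, 2033: 348 days at 4.15% → $1,132,000 × 4.15% × 348/365 = $44,789.9836
Total = $45,976.2575

$45,976.26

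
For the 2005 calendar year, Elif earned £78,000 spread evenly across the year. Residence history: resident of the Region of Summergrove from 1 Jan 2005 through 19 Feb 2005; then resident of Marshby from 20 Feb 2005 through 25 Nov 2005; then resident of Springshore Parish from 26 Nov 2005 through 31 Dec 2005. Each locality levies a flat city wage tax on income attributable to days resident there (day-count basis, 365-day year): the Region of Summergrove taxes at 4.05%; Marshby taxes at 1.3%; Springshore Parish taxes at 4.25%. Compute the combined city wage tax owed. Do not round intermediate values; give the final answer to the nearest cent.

The Region of Summergrove, 1 Jan – 19 Feb 2005: 50 days → £78,000 × 4.05% × 50/365 = £432.7397
Marshby, 20 Feb – 25 Nov 2005: 279 days → £78,000 × 1.3% × 279/365 = £775.0849
Springshore Parish, 26 Nov – 31 Dec 2005: 36 days → £78,000 × 4.25% × 36/365 = £326.9589
Total = £1,534.7836

£1,534.78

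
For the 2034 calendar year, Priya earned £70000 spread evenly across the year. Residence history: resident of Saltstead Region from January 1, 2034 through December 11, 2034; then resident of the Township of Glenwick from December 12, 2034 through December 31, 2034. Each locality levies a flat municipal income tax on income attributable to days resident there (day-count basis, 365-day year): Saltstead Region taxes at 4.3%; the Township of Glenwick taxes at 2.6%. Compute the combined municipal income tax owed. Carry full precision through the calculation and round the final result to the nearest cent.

£2944.79

Saltstead Region, January 1 – December 11, 2034: 345 days → £70000 × 4.3% × 345/365 = £2845.0685
The Township of Glenwick, December 12 – December 31, 2034: 20 days → £70000 × 2.6% × 20/365 = £99.7260
Total = £2944.7945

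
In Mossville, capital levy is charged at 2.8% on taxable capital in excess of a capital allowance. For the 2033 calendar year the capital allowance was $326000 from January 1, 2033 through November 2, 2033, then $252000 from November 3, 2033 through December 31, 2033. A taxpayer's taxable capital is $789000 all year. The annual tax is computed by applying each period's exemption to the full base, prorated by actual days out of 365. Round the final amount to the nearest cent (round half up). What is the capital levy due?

January 1 – November 2, 2033: 306 days, exemption $326000 → ($789000 − $326000) × 2.8% × 306/365 = $10868.4493
November 3 – December 31, 2033: 59 days, exemption $252000 → ($789000 − $252000) × 2.8% × 59/365 = $2430.4767
Total = $13298.9260

$13298.93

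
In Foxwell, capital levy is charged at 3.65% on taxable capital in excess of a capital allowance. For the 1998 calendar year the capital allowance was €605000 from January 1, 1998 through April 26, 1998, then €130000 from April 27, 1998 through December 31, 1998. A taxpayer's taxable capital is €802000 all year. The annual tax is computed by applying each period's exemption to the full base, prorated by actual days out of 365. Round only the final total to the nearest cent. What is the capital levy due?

January 1 – April 26, 1998: 116 days, exemption €605000 → (€802000 − €605000) × 3.65% × 116/365 = €2285.2000
April 27 – December 31, 1998: 249 days, exemption €130000 → (€802000 − €130000) × 3.65% × 249/365 = €16732.8000
Total = €19018.0000

€19018.00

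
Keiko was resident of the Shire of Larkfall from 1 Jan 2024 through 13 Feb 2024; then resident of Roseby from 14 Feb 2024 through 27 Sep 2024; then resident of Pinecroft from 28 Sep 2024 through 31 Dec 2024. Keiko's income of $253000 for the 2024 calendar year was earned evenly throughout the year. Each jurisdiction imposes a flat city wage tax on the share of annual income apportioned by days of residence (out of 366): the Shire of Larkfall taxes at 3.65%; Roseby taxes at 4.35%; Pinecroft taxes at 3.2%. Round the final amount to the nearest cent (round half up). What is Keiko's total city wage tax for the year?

$10037.39

The Shire of Larkfall, 1 Jan – 13 Feb 2024: 44 days → $253000 × 3.65% × 44/366 = $1110.1585
Roseby, 14 Feb – 27 Sep 2024: 227 days → $253000 × 4.35% × 227/366 = $6825.8156
Pinecroft, 28 Sep – 31 Dec 2024: 95 days → $253000 × 3.2% × 95/366 = $2101.4208
Total = $10037.3948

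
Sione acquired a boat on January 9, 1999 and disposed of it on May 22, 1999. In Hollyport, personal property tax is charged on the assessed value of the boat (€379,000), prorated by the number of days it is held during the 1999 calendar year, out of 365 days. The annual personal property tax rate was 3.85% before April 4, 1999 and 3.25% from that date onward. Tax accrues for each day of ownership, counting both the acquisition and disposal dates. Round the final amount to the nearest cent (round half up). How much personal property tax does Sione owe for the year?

€5,051.60

January 9 – April 3, 1999: 85 days at 3.85% → €379,000 × 3.85% × 85/365 = €3,398.0205
April 4 – May 22, 1999: 49 days at 3.25% → €379,000 × 3.25% × 49/365 = €1,653.5822
Total = €5,051.6027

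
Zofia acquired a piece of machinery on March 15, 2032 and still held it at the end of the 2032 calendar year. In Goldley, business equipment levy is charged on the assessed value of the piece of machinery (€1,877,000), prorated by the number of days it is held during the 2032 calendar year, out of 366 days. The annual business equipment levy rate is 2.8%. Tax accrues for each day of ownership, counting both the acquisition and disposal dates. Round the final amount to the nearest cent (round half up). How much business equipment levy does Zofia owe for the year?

Days held (March 15 – December 31, 2032): 292 out of 366
Tax = €1,877,000 × 2.8% × 292/366 = €41,929.9235

€41,929.92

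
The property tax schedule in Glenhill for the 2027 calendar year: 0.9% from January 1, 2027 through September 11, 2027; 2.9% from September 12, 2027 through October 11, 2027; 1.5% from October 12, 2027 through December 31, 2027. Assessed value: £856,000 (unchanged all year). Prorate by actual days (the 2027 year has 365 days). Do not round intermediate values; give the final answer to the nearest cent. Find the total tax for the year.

£10,250.89

January 1 – September 11, 2027: 254 days at 0.9% → £856,000 × 0.9% × 254/365 = £5,361.1397
September 12 – October 11, 2027: 30 days at 2.9% → £856,000 × 2.9% × 30/365 = £2,040.3288
October 12 – December 31, 2027: 81 days at 1.5% → £856,000 × 1.5% × 81/365 = £2,849.4247
Total = £10,250.8932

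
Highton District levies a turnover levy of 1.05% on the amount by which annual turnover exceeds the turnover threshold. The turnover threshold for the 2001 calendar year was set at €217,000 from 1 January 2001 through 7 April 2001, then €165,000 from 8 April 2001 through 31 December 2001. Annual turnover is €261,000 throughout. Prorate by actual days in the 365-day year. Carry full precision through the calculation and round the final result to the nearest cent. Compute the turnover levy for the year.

1 January – 7 April 2001: 97 days, exemption €217,000 → (€261,000 − €217,000) × 1.05% × 97/365 = €122.7781
8 April – 31 December 2001: 268 days, exemption €165,000 → (€261,000 − €165,000) × 1.05% × 268/365 = €740.1205
Total = €862.8986

€862.90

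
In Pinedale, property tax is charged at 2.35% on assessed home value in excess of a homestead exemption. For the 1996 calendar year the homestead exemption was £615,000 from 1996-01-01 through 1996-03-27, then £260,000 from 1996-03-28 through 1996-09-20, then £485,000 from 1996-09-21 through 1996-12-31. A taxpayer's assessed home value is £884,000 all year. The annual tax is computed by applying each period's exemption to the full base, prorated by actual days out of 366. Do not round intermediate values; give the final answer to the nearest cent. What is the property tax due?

1996-01-01 to 1996-03-27: 87 days, exemption £615,000 → (£884,000 − £615,000) × 2.35% × 87/366 = £1,502.6516
1996-03-28 to 1996-09-20: 177 days, exemption £260,000 → (£884,000 − £260,000) × 2.35% × 177/366 = £7,091.6066
1996-09-21 to 1996-12-31: 102 days, exemption £485,000 → (£884,000 − £485,000) × 2.35% × 102/366 = £2,613.1230
Total = £11,207.3811

£11,207.38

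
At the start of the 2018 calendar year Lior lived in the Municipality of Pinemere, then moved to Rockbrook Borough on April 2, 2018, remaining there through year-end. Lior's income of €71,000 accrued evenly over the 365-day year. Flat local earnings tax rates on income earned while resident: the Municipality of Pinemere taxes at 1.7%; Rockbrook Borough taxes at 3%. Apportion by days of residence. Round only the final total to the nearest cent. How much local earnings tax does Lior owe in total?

€1,899.88

The Municipality of Pinemere, January 1 – April 1, 2018: 91 days → €71,000 × 1.7% × 91/365 = €300.9233
Rockbrook Borough, April 2 – December 31, 2018: 274 days → €71,000 × 3% × 274/365 = €1,598.9589
Total = €1,899.8822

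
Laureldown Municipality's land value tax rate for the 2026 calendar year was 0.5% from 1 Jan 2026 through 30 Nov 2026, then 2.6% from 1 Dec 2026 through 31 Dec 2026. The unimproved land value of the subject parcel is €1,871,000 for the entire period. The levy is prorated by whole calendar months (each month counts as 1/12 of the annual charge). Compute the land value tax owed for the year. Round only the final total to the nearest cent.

€12,629.25

1 Jan – 30 Nov 2026: 11 months at 0.5% → €1,871,000 × 0.5% × 11/12 = €8,575.4167
1 Dec – 31 Dec 2026: 1 month at 2.6% → €1,871,000 × 2.6% × 1/12 = €4,053.8333
Total = €12,629.2500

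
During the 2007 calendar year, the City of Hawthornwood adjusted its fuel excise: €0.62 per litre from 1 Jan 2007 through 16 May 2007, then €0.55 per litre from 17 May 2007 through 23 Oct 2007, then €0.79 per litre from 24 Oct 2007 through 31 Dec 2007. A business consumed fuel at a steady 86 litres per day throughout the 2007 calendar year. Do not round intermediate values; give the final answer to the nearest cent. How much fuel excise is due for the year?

1 Jan – 16 May 2007: 136 days × 86 litres/day = 11,696 litres at €0.62/litre → €7,251.52
17 May – 23 Oct 2007: 160 days × 86 litres/day = 13,760 litres at €0.55/litre → €7,568.00
24 Oct – 31 Dec 2007: 69 days × 86 litres/day = 5,934 litres at €0.79/litre → €4,687.86

€19,507.38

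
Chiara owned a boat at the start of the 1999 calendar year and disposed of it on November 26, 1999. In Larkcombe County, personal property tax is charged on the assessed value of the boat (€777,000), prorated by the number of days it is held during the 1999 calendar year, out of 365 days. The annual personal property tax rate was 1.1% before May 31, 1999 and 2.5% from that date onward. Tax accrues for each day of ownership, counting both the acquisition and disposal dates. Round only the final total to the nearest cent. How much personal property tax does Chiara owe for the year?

€13,091.92

January 1 – May 30, 1999: 150 days at 1.1% → €777,000 × 1.1% × 150/365 = €3,512.4658
May 31 – November 26, 1999: 180 days at 2.5% → €777,000 × 2.5% × 180/365 = €9,579.4521
Total = €13,091.9178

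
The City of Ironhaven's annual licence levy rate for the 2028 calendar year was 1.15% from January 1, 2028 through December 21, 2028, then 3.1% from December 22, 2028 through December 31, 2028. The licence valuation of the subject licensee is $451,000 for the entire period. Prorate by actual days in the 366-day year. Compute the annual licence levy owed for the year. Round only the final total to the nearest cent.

January 1 – December 21, 2028: 356 days at 1.15% → $451,000 × 1.15% × 356/366 = $5,044.7923
December 22 – December 31, 2028: 10 days at 3.1% → $451,000 × 3.1% × 10/366 = $381.9945
Total = $5,426.7869

$5,426.79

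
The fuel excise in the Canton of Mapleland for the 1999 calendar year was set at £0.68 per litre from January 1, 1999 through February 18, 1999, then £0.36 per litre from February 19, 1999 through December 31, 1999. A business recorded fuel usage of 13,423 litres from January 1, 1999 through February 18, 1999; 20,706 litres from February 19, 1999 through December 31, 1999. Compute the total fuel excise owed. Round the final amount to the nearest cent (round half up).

£16,581.80

January 1 – February 18, 1999: 13,423 litres at £0.68/litre → £9,127.64
February 19 – December 31, 1999: 20,706 litres at £0.36/litre → £7,454.16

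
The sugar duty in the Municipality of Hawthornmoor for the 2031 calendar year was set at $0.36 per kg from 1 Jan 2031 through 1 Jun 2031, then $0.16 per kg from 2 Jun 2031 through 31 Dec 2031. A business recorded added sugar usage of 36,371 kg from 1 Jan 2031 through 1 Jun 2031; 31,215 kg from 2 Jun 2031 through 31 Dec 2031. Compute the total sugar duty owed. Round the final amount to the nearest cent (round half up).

$18087.96

1 Jan – 1 Jun 2031: 36,371 kg at $0.36/kg → $13093.56
2 Jun – 31 Dec 2031: 31,215 kg at $0.16/kg → $4994.40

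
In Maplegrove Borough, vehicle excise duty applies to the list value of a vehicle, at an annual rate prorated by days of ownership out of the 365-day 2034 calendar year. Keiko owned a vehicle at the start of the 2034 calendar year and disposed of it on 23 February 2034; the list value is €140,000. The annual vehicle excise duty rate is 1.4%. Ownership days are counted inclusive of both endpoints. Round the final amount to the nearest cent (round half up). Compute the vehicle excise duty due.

Days held (1 January – 23 February 2034): 54 out of 365
Tax = €140,000 × 1.4% × 54/365 = €289.9726

€289.97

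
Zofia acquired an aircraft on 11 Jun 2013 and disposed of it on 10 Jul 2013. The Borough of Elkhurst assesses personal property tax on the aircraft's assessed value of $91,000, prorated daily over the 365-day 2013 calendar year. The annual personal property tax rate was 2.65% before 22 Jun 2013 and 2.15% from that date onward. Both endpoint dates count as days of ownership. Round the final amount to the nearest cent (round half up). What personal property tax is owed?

$174.52

11 Jun – 21 Jun 2013: 11 days at 2.65% → $91,000 × 2.65% × 11/365 = $72.6753
22 Jun – 10 Jul 2013: 19 days at 2.15% → $91,000 × 2.15% × 19/365 = $101.8452
Total = $174.5205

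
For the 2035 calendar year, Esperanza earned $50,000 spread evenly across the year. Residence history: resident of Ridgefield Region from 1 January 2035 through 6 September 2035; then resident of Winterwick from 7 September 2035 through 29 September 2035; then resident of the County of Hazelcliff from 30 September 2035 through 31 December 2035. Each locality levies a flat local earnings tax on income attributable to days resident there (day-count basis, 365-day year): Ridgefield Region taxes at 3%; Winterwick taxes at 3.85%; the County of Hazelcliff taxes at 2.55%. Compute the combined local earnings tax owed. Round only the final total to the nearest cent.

Ridgefield Region, 1 January – 6 September 2035: 249 days → $50,000 × 3% × 249/365 = $1,023.2877
Winterwick, 7 September – 29 September 2035: 23 days → $50,000 × 3.85% × 23/365 = $121.3014
The County of Hazelcliff, 30 September – 31 December 2035: 93 days → $50,000 × 2.55% × 93/365 = $324.8630
Total = $1,469.4521

$1,469.45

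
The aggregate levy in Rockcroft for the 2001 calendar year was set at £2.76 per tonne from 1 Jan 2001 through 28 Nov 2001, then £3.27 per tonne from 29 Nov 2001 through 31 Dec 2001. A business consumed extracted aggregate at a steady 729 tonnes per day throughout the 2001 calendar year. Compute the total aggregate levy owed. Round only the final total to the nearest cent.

£746,663.67

1 Jan – 28 Nov 2001: 332 days × 729 tonnes/day = 242,028 tonnes at £2.76/tonne → £667,997.28
29 Nov – 31 Dec 2001: 33 days × 729 tonnes/day = 24,057 tonnes at £3.27/tonne → £78,666.39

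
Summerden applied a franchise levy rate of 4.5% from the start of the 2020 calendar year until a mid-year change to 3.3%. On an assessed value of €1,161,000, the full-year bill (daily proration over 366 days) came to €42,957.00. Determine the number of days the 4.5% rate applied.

Let d = days at the first rate; then 366 − d days at the second rate.
€1,161,000 × [4.5%·d + 3.3%·(366−d)] / 366 = €42,957.00
Solving gives d = 122, so the new rate took effect on 2 May 2020.

122 days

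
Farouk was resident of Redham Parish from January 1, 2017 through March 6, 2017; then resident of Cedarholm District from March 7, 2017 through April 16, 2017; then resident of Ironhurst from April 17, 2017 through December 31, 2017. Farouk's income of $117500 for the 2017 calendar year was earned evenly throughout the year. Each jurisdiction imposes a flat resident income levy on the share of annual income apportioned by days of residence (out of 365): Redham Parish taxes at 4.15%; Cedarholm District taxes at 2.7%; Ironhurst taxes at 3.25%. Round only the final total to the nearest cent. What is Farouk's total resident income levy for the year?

$3934.48

Redham Parish, January 1 – March 6, 2017: 65 days → $117500 × 4.15% × 65/365 = $868.3733
Cedarholm District, March 7 – April 16, 2017: 41 days → $117500 × 2.7% × 41/365 = $356.3630
Ironhurst, April 17 – December 31, 2017: 259 days → $117500 × 3.25% × 259/365 = $2709.7432
Total = $3934.4795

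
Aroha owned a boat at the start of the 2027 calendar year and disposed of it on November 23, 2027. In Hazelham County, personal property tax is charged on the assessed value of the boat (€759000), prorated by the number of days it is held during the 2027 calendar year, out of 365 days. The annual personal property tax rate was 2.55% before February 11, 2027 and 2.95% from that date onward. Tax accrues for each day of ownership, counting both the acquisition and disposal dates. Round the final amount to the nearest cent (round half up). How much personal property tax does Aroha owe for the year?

January 1 – February 10, 2027: 41 days at 2.55% → €759000 × 2.55% × 41/365 = €2174.0671
February 11 – November 23, 2027: 286 days at 2.95% → €759000 × 2.95% × 286/365 = €17544.3370
Total = €19718.4041

€19718.40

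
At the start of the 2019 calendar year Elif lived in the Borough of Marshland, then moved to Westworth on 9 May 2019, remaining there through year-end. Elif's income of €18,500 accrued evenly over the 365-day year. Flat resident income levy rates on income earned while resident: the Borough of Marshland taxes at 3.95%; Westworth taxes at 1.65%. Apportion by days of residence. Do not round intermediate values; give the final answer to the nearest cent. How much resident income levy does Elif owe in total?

The Borough of Marshland, 1 January – 8 May 2019: 128 days → €18,500 × 3.95% × 128/365 = €256.2630
Westworth, 9 May – 31 December 2019: 237 days → €18,500 × 1.65% × 237/365 = €198.2034
Total = €454.4664

€454.47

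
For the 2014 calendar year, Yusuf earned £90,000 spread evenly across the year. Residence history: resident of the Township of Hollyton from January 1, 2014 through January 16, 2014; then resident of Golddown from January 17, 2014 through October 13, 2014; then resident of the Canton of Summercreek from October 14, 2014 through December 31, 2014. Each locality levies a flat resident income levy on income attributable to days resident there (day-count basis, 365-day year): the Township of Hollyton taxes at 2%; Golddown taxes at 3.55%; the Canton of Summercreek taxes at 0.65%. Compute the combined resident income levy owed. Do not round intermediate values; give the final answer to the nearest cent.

£2,568.95

The Township of Hollyton, January 1 – January 16, 2014: 16 days → £90,000 × 2% × 16/365 = £78.9041
Golddown, January 17 – October 13, 2014: 270 days → £90,000 × 3.55% × 270/365 = £2,363.4247
The Canton of Summercreek, October 14 – December 31, 2014: 79 days → £90,000 × 0.65% × 79/365 = £126.6164
Total = £2,568.9452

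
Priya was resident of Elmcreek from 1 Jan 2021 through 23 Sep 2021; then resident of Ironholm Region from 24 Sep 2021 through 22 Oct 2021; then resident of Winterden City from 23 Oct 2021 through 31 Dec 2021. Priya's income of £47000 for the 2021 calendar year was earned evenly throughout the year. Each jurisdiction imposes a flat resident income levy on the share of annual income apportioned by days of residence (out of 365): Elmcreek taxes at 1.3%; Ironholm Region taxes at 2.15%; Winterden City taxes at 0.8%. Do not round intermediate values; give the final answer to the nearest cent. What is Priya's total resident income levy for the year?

£597.67

Elmcreek, 1 Jan – 23 Sep 2021: 266 days → £47000 × 1.3% × 266/365 = £445.2767
Ironholm Region, 24 Sep – 22 Oct 2021: 29 days → £47000 × 2.15% × 29/365 = £80.2863
Winterden City, 23 Oct – 31 Dec 2021: 70 days → £47000 × 0.8% × 70/365 = £72.1096
Total = £597.6726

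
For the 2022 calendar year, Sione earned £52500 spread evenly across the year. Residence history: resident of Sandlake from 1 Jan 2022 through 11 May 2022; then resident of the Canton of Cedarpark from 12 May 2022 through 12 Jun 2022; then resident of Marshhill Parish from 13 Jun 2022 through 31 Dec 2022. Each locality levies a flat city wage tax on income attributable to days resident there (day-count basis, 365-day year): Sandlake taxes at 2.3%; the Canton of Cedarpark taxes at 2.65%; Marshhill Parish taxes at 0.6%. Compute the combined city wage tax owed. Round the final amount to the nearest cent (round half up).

£729.68

Sandlake, 1 Jan – 11 May 2022: 131 days → £52500 × 2.3% × 131/365 = £433.3767
The Canton of Cedarpark, 12 May – 12 Jun 2022: 32 days → £52500 × 2.65% × 32/365 = £121.9726
Marshhill Parish, 13 Jun – 31 Dec 2022: 202 days → £52500 × 0.6% × 202/365 = £174.3288
Total = £729.6781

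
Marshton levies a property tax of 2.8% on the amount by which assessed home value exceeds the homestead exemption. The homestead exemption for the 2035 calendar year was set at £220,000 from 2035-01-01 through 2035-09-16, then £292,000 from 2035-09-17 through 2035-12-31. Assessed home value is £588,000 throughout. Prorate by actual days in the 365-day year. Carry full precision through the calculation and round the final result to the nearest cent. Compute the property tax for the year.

£9,718.53

2035-01-01 to 2035-09-16: 259 days, exemption £220,000 → (£588,000 − £220,000) × 2.8% × 259/365 = £7,311.6055
2035-09-17 to 2035-12-31: 106 days, exemption £292,000 → (£588,000 − £292,000) × 2.8% × 106/365 = £2,406.9260
Total = £9,718.5315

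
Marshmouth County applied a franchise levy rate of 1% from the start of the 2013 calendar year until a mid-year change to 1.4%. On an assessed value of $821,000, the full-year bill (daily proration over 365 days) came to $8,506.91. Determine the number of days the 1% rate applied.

Let d = days at the first rate; then 365 − d days at the second rate.
$821,000 × [1%·d + 1.4%·(365−d)] / 365 = $8,506.91
Solving gives d = 332, so the new rate took effect on 29 Nov 2013.

332 days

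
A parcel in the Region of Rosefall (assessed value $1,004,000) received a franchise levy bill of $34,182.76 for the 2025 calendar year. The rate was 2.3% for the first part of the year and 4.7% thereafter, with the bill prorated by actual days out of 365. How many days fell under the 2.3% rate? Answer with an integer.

197 days

Let d = days at the first rate; then 365 − d days at the second rate.
$1,004,000 × [2.3%·d + 4.7%·(365−d)] / 365 = $34,182.76
Solving gives d = 197, so the new rate took effect on 17 July 2025.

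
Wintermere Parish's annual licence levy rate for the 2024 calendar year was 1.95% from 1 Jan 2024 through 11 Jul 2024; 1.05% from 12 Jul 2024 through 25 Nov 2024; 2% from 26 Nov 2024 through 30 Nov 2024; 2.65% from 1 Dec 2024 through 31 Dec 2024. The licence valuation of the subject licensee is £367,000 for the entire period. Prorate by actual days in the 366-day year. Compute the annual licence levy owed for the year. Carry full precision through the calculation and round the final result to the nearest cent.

£6,140.23

1 Jan – 11 Jul 2024: 193 days at 1.95% → £367,000 × 1.95% × 193/366 = £3,773.7828
12 Jul – 25 Nov 2024: 137 days at 1.05% → £367,000 × 1.05% × 137/366 = £1,442.4303
26 Nov – 30 Nov 2024: 5 days at 2% → £367,000 × 2% × 5/366 = £100.2732
1 Dec – 31 Dec 2024: 31 days at 2.65% → £367,000 × 2.65% × 31/366 = £823.7445
Total = £6,140.2309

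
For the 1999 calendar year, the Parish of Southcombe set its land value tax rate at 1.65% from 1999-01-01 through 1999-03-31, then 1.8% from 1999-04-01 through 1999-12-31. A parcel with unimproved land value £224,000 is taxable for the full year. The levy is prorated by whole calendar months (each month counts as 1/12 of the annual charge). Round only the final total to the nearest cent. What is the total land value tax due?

1999-01-01 to 1999-03-31: 3 months at 1.65% → £224,000 × 1.65% × 3/12 = £924.0000
1999-04-01 to 1999-12-31: 9 months at 1.8% → £224,000 × 1.8% × 9/12 = £3,024.0000
Total = £3,948.0000

£3,948.00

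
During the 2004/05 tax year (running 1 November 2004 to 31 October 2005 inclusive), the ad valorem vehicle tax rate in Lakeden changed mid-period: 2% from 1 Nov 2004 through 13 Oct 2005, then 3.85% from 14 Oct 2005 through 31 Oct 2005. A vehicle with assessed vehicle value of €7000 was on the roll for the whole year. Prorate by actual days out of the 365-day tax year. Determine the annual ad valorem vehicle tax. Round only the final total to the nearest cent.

1 Nov 2004 – 13 Oct 2005: 347 days at 2% → €7000 × 2% × 347/365 = €133.0959
14 Oct – 31 Oct 2005: 18 days at 3.85% → €7000 × 3.85% × 18/365 = €13.2904
Total = €146.3863

€146.39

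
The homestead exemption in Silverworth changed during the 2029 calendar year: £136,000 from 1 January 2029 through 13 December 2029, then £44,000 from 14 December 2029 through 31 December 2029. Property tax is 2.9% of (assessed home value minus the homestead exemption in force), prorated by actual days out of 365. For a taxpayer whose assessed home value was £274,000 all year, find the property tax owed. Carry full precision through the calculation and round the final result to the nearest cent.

1 January – 13 December 2029: 347 days, exemption £136,000 → (£274,000 − £136,000) × 2.9% × 347/365 = £3,804.6411
14 December – 31 December 2029: 18 days, exemption £44,000 → (£274,000 − £44,000) × 2.9% × 18/365 = £328.9315
Total = £4,133.5726

£4,133.57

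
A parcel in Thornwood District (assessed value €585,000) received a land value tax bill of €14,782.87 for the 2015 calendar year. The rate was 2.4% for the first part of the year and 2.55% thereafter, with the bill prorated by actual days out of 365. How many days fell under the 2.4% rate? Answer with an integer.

Let d = days at the first rate; then 365 − d days at the second rate.
€585,000 × [2.4%·d + 2.55%·(365−d)] / 365 = €14,782.87
Solving gives d = 56, so the new rate took effect on 26 Feb 2015.

56 days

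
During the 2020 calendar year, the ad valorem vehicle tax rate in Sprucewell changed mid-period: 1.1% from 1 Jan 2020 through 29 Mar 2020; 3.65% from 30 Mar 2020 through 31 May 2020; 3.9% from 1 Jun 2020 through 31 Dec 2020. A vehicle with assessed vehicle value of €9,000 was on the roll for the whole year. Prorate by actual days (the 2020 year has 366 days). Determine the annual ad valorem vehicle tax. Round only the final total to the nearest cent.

1 Jan – 29 Mar 2020: 89 days at 1.1% → €9,000 × 1.1% × 89/366 = €24.0738
30 Mar – 31 May 2020: 63 days at 3.65% → €9,000 × 3.65% × 63/366 = €56.5451
1 Jun – 31 Dec 2020: 214 days at 3.9% → €9,000 × 3.9% × 214/366 = €205.2295
Total = €285.8484

€285.85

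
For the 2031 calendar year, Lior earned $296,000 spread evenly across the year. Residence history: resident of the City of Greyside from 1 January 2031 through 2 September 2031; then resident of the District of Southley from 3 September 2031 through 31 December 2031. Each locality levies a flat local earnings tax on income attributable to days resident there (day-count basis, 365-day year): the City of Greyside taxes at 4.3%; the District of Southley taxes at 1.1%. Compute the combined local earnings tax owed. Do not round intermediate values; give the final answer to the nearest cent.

$9,613.92

The City of Greyside, 1 January – 2 September 2031: 245 days → $296,000 × 4.3% × 245/365 = $8,543.4521
The District of Southley, 3 September – 31 December 2031: 120 days → $296,000 × 1.1% × 120/365 = $1,070.4658
Total = $9,613.9178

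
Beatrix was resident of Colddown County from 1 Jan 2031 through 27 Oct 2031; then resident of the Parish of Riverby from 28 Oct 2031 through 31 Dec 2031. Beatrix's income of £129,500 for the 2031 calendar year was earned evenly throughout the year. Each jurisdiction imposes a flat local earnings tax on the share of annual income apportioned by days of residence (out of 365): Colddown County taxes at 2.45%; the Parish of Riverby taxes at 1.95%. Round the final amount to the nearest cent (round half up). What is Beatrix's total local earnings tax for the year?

£3,057.44

Colddown County, 1 Jan – 27 Oct 2031: 300 days → £129,500 × 2.45% × 300/365 = £2,607.7397
The Parish of Riverby, 28 Oct – 31 Dec 2031: 65 days → £129,500 × 1.95% × 65/365 = £449.7021
Total = £3,057.4418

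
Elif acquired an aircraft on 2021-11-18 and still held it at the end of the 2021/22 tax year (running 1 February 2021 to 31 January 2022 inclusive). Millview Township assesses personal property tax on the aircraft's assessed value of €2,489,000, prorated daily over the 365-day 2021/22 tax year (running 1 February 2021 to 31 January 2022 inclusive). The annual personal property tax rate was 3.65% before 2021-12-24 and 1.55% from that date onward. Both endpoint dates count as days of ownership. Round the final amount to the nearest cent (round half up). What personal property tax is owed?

€13,082.59

2021-11-18 to 2021-12-23: 36 days at 3.65% → €2,489,000 × 3.65% × 36/365 = €8,960.4000
2021-12-24 to 2022-01-31: 39 days at 1.55% → €2,489,000 × 1.55% × 39/365 = €4,122.1932
Total = €13,082.5932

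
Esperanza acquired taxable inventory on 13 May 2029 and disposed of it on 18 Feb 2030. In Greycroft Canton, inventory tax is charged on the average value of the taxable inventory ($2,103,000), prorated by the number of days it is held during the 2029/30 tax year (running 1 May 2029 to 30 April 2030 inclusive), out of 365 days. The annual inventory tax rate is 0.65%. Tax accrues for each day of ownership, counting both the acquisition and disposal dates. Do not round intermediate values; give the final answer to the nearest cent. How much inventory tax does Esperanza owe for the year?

Days held (13 May 2029 – 18 Feb 2030): 282 out of 365
Tax = $2,103,000 × 0.65% × 282/365 = $10,561.0932

$10,561.09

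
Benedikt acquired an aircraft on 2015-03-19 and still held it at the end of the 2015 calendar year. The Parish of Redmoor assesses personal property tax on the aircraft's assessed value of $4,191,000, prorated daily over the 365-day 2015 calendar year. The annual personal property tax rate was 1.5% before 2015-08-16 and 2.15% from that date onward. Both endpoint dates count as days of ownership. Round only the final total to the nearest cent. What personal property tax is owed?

$59,902.59

2015-03-19 to 2015-08-15: 150 days at 1.5% → $4,191,000 × 1.5% × 150/365 = $25,834.9315
2015-08-16 to 2015-12-31: 138 days at 2.15% → $4,191,000 × 2.15% × 138/365 = $34,067.6630
Total = $59,902.5945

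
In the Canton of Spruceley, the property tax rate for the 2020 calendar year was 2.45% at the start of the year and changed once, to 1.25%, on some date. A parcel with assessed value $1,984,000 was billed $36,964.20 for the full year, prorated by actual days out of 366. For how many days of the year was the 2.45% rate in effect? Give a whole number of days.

187 days

Let d = days at the first rate; then 366 − d days at the second rate.
$1,984,000 × [2.45%·d + 1.25%·(366−d)] / 366 = $36,964.20
Solving gives d = 187, so the new rate took effect on 6 Jul 2020.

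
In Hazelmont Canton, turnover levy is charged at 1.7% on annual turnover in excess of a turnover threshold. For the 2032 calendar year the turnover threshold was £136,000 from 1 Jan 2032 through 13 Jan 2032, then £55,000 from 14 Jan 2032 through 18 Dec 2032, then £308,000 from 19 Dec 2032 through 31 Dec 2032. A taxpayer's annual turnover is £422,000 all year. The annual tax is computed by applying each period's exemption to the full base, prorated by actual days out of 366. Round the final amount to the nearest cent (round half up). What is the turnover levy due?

£6,037.32

1 Jan – 13 Jan 2032: 13 days, exemption £136,000 → (£422,000 − £136,000) × 1.7% × 13/366 = £172.6940
14 Jan – 18 Dec 2032: 340 days, exemption £55,000 → (£422,000 − £55,000) × 1.7% × 340/366 = £5,795.7923
19 Dec – 31 Dec 2032: 13 days, exemption £308,000 → (£422,000 − £308,000) × 1.7% × 13/366 = £68.8361
Total = £6,037.3224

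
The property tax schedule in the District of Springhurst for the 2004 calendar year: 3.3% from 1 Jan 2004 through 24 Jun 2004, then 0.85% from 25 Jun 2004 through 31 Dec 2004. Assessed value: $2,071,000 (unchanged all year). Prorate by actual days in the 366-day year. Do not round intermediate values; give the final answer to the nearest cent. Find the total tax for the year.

$42,002.82

1 Jan – 24 Jun 2004: 176 days at 3.3% → $2,071,000 × 3.3% × 176/366 = $32,864.3934
25 Jun – 31 Dec 2004: 190 days at 0.85% → $2,071,000 × 0.85% × 190/366 = $9,138.4290
Total = $42,002.8224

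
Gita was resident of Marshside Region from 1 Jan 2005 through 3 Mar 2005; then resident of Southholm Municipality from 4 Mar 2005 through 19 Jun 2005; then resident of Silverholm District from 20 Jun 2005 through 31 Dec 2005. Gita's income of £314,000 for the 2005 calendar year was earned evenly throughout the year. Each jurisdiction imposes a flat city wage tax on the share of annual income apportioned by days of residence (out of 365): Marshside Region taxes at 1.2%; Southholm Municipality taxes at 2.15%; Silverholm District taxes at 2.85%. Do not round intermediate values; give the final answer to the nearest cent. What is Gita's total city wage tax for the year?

Marshside Region, 1 Jan – 3 Mar 2005: 62 days → £314,000 × 1.2% × 62/365 = £640.0438
Southholm Municipality, 4 Mar – 19 Jun 2005: 108 days → £314,000 × 2.15% × 108/365 = £1,997.5562
Silverholm District, 20 Jun – 31 Dec 2005: 195 days → £314,000 × 2.85% × 195/365 = £4,780.9726
Total = £7,418.5726

£7,418.57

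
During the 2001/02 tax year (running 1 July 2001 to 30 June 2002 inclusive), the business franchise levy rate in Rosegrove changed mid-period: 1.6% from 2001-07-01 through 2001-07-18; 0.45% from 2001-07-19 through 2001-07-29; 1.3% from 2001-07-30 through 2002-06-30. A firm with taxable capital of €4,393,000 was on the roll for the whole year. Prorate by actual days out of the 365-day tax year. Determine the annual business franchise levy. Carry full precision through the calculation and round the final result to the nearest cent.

€56,633.59

2001-07-01 to 2001-07-18: 18 days at 1.6% → €4,393,000 × 1.6% × 18/365 = €3,466.2575
2001-07-19 to 2001-07-29: 11 days at 0.45% → €4,393,000 × 0.45% × 11/365 = €595.7630
2001-07-30 to 2002-06-30: 336 days at 1.3% → €4,393,000 × 1.3% × 336/365 = €52,571.5726
Total = €56,633.5932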